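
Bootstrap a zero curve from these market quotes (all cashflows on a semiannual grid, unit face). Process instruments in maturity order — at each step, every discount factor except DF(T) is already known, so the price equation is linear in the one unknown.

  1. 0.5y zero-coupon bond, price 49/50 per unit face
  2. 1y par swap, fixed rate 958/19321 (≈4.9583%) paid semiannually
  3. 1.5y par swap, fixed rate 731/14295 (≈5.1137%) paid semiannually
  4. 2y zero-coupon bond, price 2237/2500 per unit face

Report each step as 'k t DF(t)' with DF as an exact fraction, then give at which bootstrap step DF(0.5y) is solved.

1 1/2 49/50
2 1 9521/10000
3 3/2 9269/10000
4 2 2237/2500
DF(0.5y) is solved at step 1

step 1 [0.5y] zero: DF = P = 49/50 ≈ 0.980000
step 2 [1y] swap r/2=479/19321: DF=(1 − 479/19321·(0.980000))/(1+479/19321) = 9521/10000 ≈ 0.952100
step 3 [1.5y] swap r/2=731/28590: DF=(1 − 731/28590·(0.980000+0.952100))/(1+731/28590) = 9269/10000 ≈ 0.926900
step 4 [2y] zero: DF = P = 2237/2500 ≈ 0.894800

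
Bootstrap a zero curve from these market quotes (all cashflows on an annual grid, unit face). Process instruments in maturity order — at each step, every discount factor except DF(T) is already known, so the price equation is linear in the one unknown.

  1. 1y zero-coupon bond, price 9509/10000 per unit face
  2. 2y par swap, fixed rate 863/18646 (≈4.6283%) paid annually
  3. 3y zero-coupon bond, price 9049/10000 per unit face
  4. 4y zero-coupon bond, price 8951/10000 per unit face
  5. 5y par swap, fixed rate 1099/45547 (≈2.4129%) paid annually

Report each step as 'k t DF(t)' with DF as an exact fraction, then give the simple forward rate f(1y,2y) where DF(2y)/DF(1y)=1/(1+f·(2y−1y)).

step 1 [1y] zero: DF = P = 9509/10000 ≈ 0.950900
step 2 [2y] swap r/1=863/18646: DF=(1 − 863/18646·(0.950900))/(1+863/18646) = 9137/10000 ≈ 0.913700
step 3 [3y] zero: DF = P = 9049/10000 ≈ 0.904900
step 4 [4y] zero: DF = P = 8951/10000 ≈ 0.895100
step 5 [5y] swap r/1=1099/45547: DF=(1 − 1099/45547·(0.950900+0.913700+0.904900+0.895100))/(1+1099/45547) = 8901/10000 ≈ 0.890100

1 1 9509/10000
2 2 9137/10000
3 3 9049/10000
4 4 8951/10000
5 5 8901/10000
f(1y,2y) = ((9509/10000)/(9137/10000) − 1)/(1) = 372/9137 ≈ 4.0714%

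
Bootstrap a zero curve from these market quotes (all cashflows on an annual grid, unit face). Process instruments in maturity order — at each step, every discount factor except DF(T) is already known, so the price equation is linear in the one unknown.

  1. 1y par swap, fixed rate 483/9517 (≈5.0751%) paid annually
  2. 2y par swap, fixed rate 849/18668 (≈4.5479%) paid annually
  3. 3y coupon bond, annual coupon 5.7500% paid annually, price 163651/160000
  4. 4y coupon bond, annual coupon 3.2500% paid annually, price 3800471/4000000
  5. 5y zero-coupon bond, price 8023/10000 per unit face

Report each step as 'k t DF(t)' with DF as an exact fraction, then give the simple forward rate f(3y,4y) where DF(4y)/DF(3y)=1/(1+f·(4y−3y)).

step 1 [1y] swap r/1=483/9517: DF=(1 − 483/9517·(0))/(1+483/9517) = 9517/10000 ≈ 0.951700
step 2 [2y] swap r/1=849/18668: DF=(1 − 849/18668·(0.951700))/(1+849/18668) = 9151/10000 ≈ 0.915100
step 3 [3y] bond c/1=23/400: DF=(163651/160000 − 23/400·(0.951700+0.915100))/(1+23/400) = 8657/10000 ≈ 0.865700
step 4 [4y] bond c/1=13/400: DF=(3800471/4000000 − 13/400·(0.951700+0.915100+0.865700))/(1+13/400) = 4171/5000 ≈ 0.834200
step 5 [5y] zero: DF = P = 8023/10000 ≈ 0.802300

1 1 9517/10000
2 2 9151/10000
3 3 8657/10000
4 4 4171/5000
5 5 8023/10000
f(3y,4y) = ((8657/10000)/(4171/5000) − 1)/(1) = 315/8342 ≈ 3.7761%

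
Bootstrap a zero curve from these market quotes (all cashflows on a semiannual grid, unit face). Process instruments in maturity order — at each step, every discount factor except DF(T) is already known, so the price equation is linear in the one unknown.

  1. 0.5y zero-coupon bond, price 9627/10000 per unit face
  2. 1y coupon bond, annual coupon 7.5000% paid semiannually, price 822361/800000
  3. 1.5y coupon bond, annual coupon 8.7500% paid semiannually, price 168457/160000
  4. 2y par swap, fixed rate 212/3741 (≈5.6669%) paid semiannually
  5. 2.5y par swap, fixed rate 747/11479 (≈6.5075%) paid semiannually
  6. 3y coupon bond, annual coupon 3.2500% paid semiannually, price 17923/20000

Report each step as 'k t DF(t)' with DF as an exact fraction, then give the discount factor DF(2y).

step 1 [0.5y] zero: DF = P = 9627/10000 ≈ 0.962700
step 2 [1y] bond c/2=3/80: DF=(822361/800000 − 3/80·(0.962700))/(1+3/80) = 239/250 ≈ 0.956000
step 3 [1.5y] bond c/2=7/160: DF=(168457/160000 − 7/160·(0.962700+0.956000))/(1+7/160) = 9283/10000 ≈ 0.928300
step 4 [2y] swap r/2=106/3741: DF=(1 − 106/3741·(0.962700+0.956000+0.928300))/(1+106/3741) = 447/500 ≈ 0.894000
step 5 [2.5y] swap r/2=747/22958: DF=(1 − 747/22958·(0.962700+0.956000+0.928300+0.894000))/(1+747/22958) = 4253/5000 ≈ 0.850600
step 6 [3y] bond c/2=13/800: DF=(17923/20000 − 13/800·(0.962700+0.956000+0.928300+0.894000+0.850600))/(1+13/800) = 2021/2500 ≈ 0.808400

1 1/2 9627/10000
2 1 239/250
3 3/2 9283/10000
4 2 447/500
5 5/2 4253/5000
6 3 2021/2500
DF(2y) = 447/500 ≈ 0.894000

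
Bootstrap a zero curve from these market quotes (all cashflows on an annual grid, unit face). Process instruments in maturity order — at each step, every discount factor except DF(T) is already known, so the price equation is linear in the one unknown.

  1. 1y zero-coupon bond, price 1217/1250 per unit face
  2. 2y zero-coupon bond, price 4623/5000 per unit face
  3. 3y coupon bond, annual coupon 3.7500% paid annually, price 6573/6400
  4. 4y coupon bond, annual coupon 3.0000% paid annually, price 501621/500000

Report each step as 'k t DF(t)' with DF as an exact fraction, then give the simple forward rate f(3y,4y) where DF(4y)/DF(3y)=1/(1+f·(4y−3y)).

1 1 1217/1250
2 2 4623/5000
3 3 9213/10000
4 4 8919/10000
f(3y,4y) = ((9213/10000)/(8919/10000) − 1)/(1) = 98/2973 ≈ 3.2963%

step 1 [1y] zero: DF = P = 1217/1250 ≈ 0.973600
step 2 [2y] zero: DF = P = 4623/5000 ≈ 0.924600
step 3 [3y] bond c/1=3/80: DF=(6573/6400 − 3/80·(0.973600+0.924600))/(1+3/80) = 9213/10000 ≈ 0.921300
step 4 [4y] bond c/1=3/100: DF=(501621/500000 − 3/100·(0.973600+0.924600+0.921300))/(1+3/100) = 8919/10000 ≈ 0.891900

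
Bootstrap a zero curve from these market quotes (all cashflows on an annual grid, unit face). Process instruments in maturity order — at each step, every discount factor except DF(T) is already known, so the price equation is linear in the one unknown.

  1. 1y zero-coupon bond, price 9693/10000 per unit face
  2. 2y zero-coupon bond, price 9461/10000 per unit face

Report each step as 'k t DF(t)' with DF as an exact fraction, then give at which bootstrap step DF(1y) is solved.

step 1 [1y] zero: DF = P = 9693/10000 ≈ 0.969300
step 2 [2y] zero: DF = P = 9461/10000 ≈ 0.946100

1 1 9693/10000
2 2 9461/10000
DF(1y) is solved at step 1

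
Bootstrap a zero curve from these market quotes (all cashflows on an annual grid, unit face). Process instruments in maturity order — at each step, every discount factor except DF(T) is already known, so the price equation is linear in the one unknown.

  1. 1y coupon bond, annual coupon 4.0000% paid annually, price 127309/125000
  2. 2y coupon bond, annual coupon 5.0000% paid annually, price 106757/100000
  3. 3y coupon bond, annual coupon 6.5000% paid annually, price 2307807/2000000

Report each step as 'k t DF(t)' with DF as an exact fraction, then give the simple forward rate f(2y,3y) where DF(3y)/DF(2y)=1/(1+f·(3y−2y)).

1 1 9793/10000
2 2 9701/10000
3 3 1929/2000
f(2y,3y) = ((9701/10000)/(1929/2000) − 1)/(1) = 56/9645 ≈ 0.5806%

step 1 [1y] bond c/1=1/25: DF=(127309/125000 − 1/25·(0))/(1+1/25) = 9793/10000 ≈ 0.979300
step 2 [2y] bond c/1=1/20: DF=(106757/100000 − 1/20·(0.979300))/(1+1/20) = 9701/10000 ≈ 0.970100
step 3 [3y] bond c/1=13/200: DF=(2307807/2000000 − 13/200·(0.979300+0.970100))/(1+13/200) = 1929/2000 ≈ 0.964500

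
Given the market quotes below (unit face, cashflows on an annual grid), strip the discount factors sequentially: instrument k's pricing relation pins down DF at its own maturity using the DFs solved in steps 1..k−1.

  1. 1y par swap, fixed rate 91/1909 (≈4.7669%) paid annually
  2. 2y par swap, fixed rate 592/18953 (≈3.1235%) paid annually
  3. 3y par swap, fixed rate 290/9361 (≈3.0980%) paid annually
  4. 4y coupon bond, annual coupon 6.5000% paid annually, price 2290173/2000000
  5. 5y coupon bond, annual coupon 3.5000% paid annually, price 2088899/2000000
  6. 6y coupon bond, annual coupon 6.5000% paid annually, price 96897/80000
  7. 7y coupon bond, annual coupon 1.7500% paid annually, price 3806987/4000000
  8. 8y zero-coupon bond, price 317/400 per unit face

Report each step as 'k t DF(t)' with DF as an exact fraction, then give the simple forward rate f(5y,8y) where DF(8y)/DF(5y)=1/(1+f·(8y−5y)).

step 1 [1y] swap r/1=91/1909: DF=(1 − 91/1909·(0))/(1+91/1909) = 1909/2000 ≈ 0.954500
step 2 [2y] swap r/1=592/18953: DF=(1 − 592/18953·(0.954500))/(1+592/18953) = 588/625 ≈ 0.940800
step 3 [3y] swap r/1=290/9361: DF=(1 − 290/9361·(0.954500+0.940800))/(1+290/9361) = 913/1000 ≈ 0.913000
step 4 [4y] bond c/1=13/200: DF=(2290173/2000000 − 13/200·(0.954500+0.940800+0.913000))/(1+13/200) = 4519/5000 ≈ 0.903800
step 5 [5y] bond c/1=7/200: DF=(2088899/2000000 − 7/200·(0.954500+0.940800+0.913000+0.903800))/(1+7/200) = 2209/2500 ≈ 0.883600
step 6 [6y] bond c/1=13/200: DF=(96897/80000 − 13/200·(0.954500+0.940800+0.913000+0.903800+0.883600))/(1+13/200) = 1071/1250 ≈ 0.856800
step 7 [7y] bond c/1=7/400: DF=(3806987/4000000 − 7/400·(0.954500+0.940800+0.913000+0.903800+0.883600+0.856800))/(1+7/400) = 526/625 ≈ 0.841600
step 8 [8y] zero: DF = P = 317/400 ≈ 0.792500

1 1 1909/2000
2 2 588/625
3 3 913/1000
4 4 4519/5000
5 5 2209/2500
6 6 1071/1250
7 7 526/625
8 8 317/400
f(5y,8y) = ((2209/2500)/(317/400) − 1)/(3) = 911/23775 ≈ 3.8318%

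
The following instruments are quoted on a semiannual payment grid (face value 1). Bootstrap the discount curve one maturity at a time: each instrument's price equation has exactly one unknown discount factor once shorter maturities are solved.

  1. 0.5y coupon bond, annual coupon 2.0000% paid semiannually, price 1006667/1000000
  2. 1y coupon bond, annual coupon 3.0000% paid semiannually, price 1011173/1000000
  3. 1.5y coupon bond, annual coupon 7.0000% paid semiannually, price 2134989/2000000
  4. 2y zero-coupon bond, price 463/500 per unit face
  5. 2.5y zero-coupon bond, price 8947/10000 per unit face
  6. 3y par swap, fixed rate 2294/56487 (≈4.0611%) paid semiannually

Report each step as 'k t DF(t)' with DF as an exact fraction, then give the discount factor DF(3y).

1 1/2 9967/10000
2 1 1963/2000
3 3/2 1929/2000
4 2 463/500
5 5/2 8947/10000
6 3 8853/10000
DF(3y) = 8853/10000 ≈ 0.885300

step 1 [0.5y] bond c/2=1/100: DF=(1006667/1000000 − 1/100·(0))/(1+1/100) = 9967/10000 ≈ 0.996700
step 2 [1y] bond c/2=3/200: DF=(1011173/1000000 − 3/200·(0.996700))/(1+3/200) = 1963/2000 ≈ 0.981500
step 3 [1.5y] bond c/2=7/200: DF=(2134989/2000000 − 7/200·(0.996700+0.981500))/(1+7/200) = 1929/2000 ≈ 0.964500
step 4 [2y] zero: DF = P = 463/500 ≈ 0.926000
step 5 [2.5y] zero: DF = P = 8947/10000 ≈ 0.894700
step 6 [3y] swap r/2=1147/56487: DF=(1 − 1147/56487·(0.996700+0.981500+0.964500+0.926000+0.894700))/(1+1147/56487) = 8853/10000 ≈ 0.885300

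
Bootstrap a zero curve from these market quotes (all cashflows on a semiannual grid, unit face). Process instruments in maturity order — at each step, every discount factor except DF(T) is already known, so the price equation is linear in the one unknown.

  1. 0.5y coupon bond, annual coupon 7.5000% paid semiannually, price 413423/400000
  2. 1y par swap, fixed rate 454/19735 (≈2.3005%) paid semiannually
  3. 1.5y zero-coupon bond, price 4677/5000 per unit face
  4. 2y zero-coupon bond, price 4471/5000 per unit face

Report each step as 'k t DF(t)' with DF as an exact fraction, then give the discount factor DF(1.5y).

1 1/2 4981/5000
2 1 9773/10000
3 3/2 4677/5000
4 2 4471/5000
DF(1.5y) = 4677/5000 ≈ 0.935400

step 1 [0.5y] bond c/2=3/80: DF=(413423/400000 − 3/80·(0))/(1+3/80) = 4981/5000 ≈ 0.996200
step 2 [1y] swap r/2=227/19735: DF=(1 − 227/19735·(0.996200))/(1+227/19735) = 9773/10000 ≈ 0.977300
step 3 [1.5y] zero: DF = P = 4677/5000 ≈ 0.935400
step 4 [2y] zero: DF = P = 4471/5000 ≈ 0.894200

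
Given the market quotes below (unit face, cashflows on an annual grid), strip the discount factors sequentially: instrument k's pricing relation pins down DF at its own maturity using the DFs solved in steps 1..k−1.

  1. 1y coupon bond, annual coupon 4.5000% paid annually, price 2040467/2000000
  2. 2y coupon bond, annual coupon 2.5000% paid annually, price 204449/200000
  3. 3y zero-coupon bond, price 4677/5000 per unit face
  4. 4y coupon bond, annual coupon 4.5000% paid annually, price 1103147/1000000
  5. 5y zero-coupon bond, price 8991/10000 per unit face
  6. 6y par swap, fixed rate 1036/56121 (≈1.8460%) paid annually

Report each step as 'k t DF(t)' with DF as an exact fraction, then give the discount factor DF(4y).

step 1 [1y] bond c/1=9/200: DF=(2040467/2000000 − 9/200·(0))/(1+9/200) = 9763/10000 ≈ 0.976300
step 2 [2y] bond c/1=1/40: DF=(204449/200000 − 1/40·(0.976300))/(1+1/40) = 1947/2000 ≈ 0.973500
step 3 [3y] zero: DF = P = 4677/5000 ≈ 0.935400
step 4 [4y] bond c/1=9/200: DF=(1103147/1000000 − 9/200·(0.976300+0.973500+0.935400))/(1+9/200) = 4657/5000 ≈ 0.931400
step 5 [5y] zero: DF = P = 8991/10000 ≈ 0.899100
step 6 [6y] swap r/1=1036/56121: DF=(1 − 1036/56121·(0.976300+0.973500+0.935400+0.931400+0.899100))/(1+1036/56121) = 2241/2500 ≈ 0.896400

1 1 9763/10000
2 2 1947/2000
3 3 4677/5000
4 4 4657/5000
5 5 8991/10000
6 6 2241/2500
DF(4y) = 4657/5000 ≈ 0.931400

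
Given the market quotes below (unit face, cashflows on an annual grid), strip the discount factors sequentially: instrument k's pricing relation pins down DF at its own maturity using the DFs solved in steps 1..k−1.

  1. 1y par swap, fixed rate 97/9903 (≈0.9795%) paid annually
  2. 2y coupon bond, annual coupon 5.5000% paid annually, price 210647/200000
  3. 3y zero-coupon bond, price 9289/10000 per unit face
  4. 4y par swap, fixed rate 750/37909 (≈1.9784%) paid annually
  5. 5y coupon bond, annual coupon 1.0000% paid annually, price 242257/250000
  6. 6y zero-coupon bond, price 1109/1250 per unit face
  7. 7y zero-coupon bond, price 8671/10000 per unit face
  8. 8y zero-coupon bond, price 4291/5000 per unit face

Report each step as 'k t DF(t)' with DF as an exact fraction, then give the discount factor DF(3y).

step 1 [1y] swap r/1=97/9903: DF=(1 − 97/9903·(0))/(1+97/9903) = 9903/10000 ≈ 0.990300
step 2 [2y] bond c/1=11/200: DF=(210647/200000 − 11/200·(0.990300))/(1+11/200) = 9467/10000 ≈ 0.946700
step 3 [3y] zero: DF = P = 9289/10000 ≈ 0.928900
step 4 [4y] swap r/1=750/37909: DF=(1 − 750/37909·(0.990300+0.946700+0.928900))/(1+750/37909) = 37/40 ≈ 0.925000
step 5 [5y] bond c/1=1/100: DF=(242257/250000 − 1/100·(0.990300+0.946700+0.928900+0.925000))/(1+1/100) = 9219/10000 ≈ 0.921900
step 6 [6y] zero: DF = P = 1109/1250 ≈ 0.887200
step 7 [7y] zero: DF = P = 8671/10000 ≈ 0.867100
step 8 [8y] zero: DF = P = 4291/5000 ≈ 0.858200

1 1 9903/10000
2 2 9467/10000
3 3 9289/10000
4 4 37/40
5 5 9219/10000
6 6 1109/1250
7 7 8671/10000
8 8 4291/5000
DF(3y) = 9289/10000 ≈ 0.928900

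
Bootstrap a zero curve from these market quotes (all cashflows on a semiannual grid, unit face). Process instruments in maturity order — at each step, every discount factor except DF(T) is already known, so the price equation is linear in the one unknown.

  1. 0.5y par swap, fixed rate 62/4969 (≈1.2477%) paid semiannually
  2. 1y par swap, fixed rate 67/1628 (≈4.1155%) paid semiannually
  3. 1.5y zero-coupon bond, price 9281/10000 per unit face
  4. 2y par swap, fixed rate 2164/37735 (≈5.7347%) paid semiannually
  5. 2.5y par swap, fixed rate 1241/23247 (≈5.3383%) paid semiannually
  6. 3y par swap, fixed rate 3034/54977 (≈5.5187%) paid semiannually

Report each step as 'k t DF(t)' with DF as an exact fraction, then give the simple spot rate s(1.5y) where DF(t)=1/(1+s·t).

1 1/2 4969/5000
2 1 4799/5000
3 3/2 9281/10000
4 2 4459/5000
5 5/2 8759/10000
6 3 8483/10000
s(1.5y) = (1/(9281/10000) − 1)/(3/2) = 1438/27843 ≈ 5.1647%

step 1 [0.5y] swap r/2=31/4969: DF=(1 − 31/4969·(0))/(1+31/4969) = 4969/5000 ≈ 0.993800
step 2 [1y] swap r/2=67/3256: DF=(1 − 67/3256·(0.993800))/(1+67/3256) = 4799/5000 ≈ 0.959800
step 3 [1.5y] zero: DF = P = 9281/10000 ≈ 0.928100
step 4 [2y] swap r/2=1082/37735: DF=(1 − 1082/37735·(0.993800+0.959800+0.928100))/(1+1082/37735) = 4459/5000 ≈ 0.891800
step 5 [2.5y] swap r/2=1241/46494: DF=(1 − 1241/46494·(0.993800+0.959800+0.928100+0.891800))/(1+1241/46494) = 8759/10000 ≈ 0.875900
step 6 [3y] swap r/2=1517/54977: DF=(1 − 1517/54977·(0.993800+0.959800+0.928100+0.891800+0.875900))/(1+1517/54977) = 8483/10000 ≈ 0.848300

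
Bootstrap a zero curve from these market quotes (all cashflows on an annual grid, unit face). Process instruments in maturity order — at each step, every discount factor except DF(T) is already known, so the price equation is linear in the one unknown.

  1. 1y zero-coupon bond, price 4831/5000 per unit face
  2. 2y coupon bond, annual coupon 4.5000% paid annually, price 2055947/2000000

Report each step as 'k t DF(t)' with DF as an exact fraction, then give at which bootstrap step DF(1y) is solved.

step 1 [1y] zero: DF = P = 4831/5000 ≈ 0.966200
step 2 [2y] bond c/1=9/200: DF=(2055947/2000000 − 9/200·(0.966200))/(1+9/200) = 9421/10000 ≈ 0.942100

1 1 4831/5000
2 2 9421/10000
DF(1y) is solved at step 1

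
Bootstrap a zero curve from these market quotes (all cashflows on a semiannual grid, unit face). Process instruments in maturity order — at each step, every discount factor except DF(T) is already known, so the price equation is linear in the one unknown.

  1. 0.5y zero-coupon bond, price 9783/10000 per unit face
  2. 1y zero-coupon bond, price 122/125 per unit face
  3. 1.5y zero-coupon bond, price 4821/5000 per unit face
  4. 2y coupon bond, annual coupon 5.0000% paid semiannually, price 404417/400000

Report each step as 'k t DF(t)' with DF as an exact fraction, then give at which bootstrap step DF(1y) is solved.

step 1 [0.5y] zero: DF = P = 9783/10000 ≈ 0.978300
step 2 [1y] zero: DF = P = 122/125 ≈ 0.976000
step 3 [1.5y] zero: DF = P = 4821/5000 ≈ 0.964200
step 4 [2y] bond c/2=1/40: DF=(404417/400000 − 1/40·(0.978300+0.976000+0.964200))/(1+1/40) = 572/625 ≈ 0.915200

1 1/2 9783/10000
2 1 122/125
3 3/2 4821/5000
4 2 572/625
DF(1y) is solved at step 2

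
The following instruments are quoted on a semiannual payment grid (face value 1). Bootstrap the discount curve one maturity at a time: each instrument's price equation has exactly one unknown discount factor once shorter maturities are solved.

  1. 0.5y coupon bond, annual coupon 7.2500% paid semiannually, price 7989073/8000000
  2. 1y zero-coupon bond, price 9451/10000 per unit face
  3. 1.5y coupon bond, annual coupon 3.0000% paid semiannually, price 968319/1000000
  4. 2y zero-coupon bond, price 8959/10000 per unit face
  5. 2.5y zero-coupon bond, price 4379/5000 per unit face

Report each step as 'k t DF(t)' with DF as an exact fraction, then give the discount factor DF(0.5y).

1 1/2 9637/10000
2 1 9451/10000
3 3/2 4629/5000
4 2 8959/10000
5 5/2 4379/5000
DF(0.5y) = 9637/10000 ≈ 0.963700

step 1 [0.5y] bond c/2=29/800: DF=(7989073/8000000 − 29/800·(0))/(1+29/800) = 9637/10000 ≈ 0.963700
step 2 [1y] zero: DF = P = 9451/10000 ≈ 0.945100
step 3 [1.5y] bond c/2=3/200: DF=(968319/1000000 − 3/200·(0.963700+0.945100))/(1+3/200) = 4629/5000 ≈ 0.925800
step 4 [2y] zero: DF = P = 8959/10000 ≈ 0.895900
step 5 [2.5y] zero: DF = P = 4379/5000 ≈ 0.875800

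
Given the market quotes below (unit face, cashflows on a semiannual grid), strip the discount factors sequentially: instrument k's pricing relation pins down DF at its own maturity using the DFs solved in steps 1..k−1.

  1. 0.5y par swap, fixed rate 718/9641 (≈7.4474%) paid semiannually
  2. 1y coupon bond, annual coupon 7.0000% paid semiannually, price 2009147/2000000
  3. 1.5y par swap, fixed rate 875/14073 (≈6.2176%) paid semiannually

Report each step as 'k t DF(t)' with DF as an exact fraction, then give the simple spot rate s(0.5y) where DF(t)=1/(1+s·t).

step 1 [0.5y] swap r/2=359/9641: DF=(1 − 359/9641·(0))/(1+359/9641) = 9641/10000 ≈ 0.964100
step 2 [1y] bond c/2=7/200: DF=(2009147/2000000 − 7/200·(0.964100))/(1+7/200) = 469/500 ≈ 0.938000
step 3 [1.5y] swap r/2=875/28146: DF=(1 − 875/28146·(0.964100+0.938000))/(1+875/28146) = 73/80 ≈ 0.912500

1 1/2 9641/10000
2 1 469/500
3 3/2 73/80
s(0.5y) = (1/(9641/10000) − 1)/(1/2) = 718/9641 ≈ 7.4474%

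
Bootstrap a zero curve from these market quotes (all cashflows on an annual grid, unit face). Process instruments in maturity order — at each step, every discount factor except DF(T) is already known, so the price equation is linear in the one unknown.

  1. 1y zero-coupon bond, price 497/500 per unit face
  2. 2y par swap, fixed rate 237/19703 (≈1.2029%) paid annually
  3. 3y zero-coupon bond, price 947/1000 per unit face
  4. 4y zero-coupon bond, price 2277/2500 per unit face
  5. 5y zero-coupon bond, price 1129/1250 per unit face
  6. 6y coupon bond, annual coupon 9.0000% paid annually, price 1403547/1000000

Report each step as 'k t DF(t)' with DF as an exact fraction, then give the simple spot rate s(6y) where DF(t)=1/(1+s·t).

step 1 [1y] zero: DF = P = 497/500 ≈ 0.994000
step 2 [2y] swap r/1=237/19703: DF=(1 − 237/19703·(0.994000))/(1+237/19703) = 9763/10000 ≈ 0.976300
step 3 [3y] zero: DF = P = 947/1000 ≈ 0.947000
step 4 [4y] zero: DF = P = 2277/2500 ≈ 0.910800
step 5 [5y] zero: DF = P = 1129/1250 ≈ 0.903200
step 6 [6y] bond c/1=9/100: DF=(1403547/1000000 − 9/100·(0.994000+0.976300+0.947000+0.910800+0.903200))/(1+9/100) = 897/1000 ≈ 0.897000

1 1 497/500
2 2 9763/10000
3 3 947/1000
4 4 2277/2500
5 5 1129/1250
6 6 897/1000
s(6y) = (1/(897/1000) − 1)/(6) = 103/5382 ≈ 1.9138%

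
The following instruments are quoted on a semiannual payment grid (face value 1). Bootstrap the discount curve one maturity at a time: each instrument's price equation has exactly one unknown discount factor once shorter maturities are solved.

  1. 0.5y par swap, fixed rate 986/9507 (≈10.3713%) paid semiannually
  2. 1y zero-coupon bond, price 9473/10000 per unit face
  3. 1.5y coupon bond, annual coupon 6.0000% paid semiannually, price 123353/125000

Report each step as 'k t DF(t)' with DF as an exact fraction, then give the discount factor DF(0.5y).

step 1 [0.5y] swap r/2=493/9507: DF=(1 − 493/9507·(0))/(1+493/9507) = 9507/10000 ≈ 0.950700
step 2 [1y] zero: DF = P = 9473/10000 ≈ 0.947300
step 3 [1.5y] bond c/2=3/100: DF=(123353/125000 − 3/100·(0.950700+0.947300))/(1+3/100) = 2257/2500 ≈ 0.902800

1 1/2 9507/10000
2 1 9473/10000
3 3/2 2257/2500
DF(0.5y) = 9507/10000 ≈ 0.950700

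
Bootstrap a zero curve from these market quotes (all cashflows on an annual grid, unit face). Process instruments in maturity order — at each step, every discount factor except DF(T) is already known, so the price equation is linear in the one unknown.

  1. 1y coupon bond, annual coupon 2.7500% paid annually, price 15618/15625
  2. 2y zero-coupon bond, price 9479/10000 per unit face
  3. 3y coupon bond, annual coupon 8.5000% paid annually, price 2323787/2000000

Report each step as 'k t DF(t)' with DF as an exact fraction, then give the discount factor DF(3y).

step 1 [1y] bond c/1=11/400: DF=(15618/15625 − 11/400·(0))/(1+11/400) = 608/625 ≈ 0.972800
step 2 [2y] zero: DF = P = 9479/10000 ≈ 0.947900
step 3 [3y] bond c/1=17/200: DF=(2323787/2000000 − 17/200·(0.972800+0.947900))/(1+17/200) = 2301/2500 ≈ 0.920400

1 1 608/625
2 2 9479/10000
3 3 2301/2500
DF(3y) = 2301/2500 ≈ 0.920400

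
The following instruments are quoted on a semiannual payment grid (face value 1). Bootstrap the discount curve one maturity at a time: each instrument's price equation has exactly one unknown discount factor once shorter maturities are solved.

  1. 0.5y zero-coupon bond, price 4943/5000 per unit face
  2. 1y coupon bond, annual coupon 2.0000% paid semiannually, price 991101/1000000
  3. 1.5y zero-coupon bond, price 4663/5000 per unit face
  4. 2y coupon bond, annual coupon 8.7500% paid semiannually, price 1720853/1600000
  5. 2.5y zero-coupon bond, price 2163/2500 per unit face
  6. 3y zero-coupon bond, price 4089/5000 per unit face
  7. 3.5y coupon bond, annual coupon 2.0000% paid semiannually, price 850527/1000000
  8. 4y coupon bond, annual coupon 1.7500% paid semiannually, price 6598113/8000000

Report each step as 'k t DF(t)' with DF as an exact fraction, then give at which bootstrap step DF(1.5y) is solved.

step 1 [0.5y] zero: DF = P = 4943/5000 ≈ 0.988600
step 2 [1y] bond c/2=1/100: DF=(991101/1000000 − 1/100·(0.988600))/(1+1/100) = 1943/2000 ≈ 0.971500
step 3 [1.5y] zero: DF = P = 4663/5000 ≈ 0.932600
step 4 [2y] bond c/2=7/160: DF=(1720853/1600000 − 7/160·(0.988600+0.971500+0.932600))/(1+7/160) = 2273/2500 ≈ 0.909200
step 5 [2.5y] zero: DF = P = 2163/2500 ≈ 0.865200
step 6 [3y] zero: DF = P = 4089/5000 ≈ 0.817800
step 7 [3.5y] bond c/2=1/100: DF=(850527/1000000 − 1/100·(0.988600+0.971500+0.932600+0.909200+0.865200+0.817800))/(1+1/100) = 3939/5000 ≈ 0.787800
step 8 [4y] bond c/2=7/800: DF=(6598113/8000000 − 7/800·(0.988600+0.971500+0.932600+0.909200+0.865200+0.817800+0.787800))/(1+7/800) = 477/625 ≈ 0.763200

1 1/2 4943/5000
2 1 1943/2000
3 3/2 4663/5000
4 2 2273/2500
5 5/2 2163/2500
6 3 4089/5000
7 7/2 3939/5000
8 4 477/625
DF(1.5y) is solved at step 3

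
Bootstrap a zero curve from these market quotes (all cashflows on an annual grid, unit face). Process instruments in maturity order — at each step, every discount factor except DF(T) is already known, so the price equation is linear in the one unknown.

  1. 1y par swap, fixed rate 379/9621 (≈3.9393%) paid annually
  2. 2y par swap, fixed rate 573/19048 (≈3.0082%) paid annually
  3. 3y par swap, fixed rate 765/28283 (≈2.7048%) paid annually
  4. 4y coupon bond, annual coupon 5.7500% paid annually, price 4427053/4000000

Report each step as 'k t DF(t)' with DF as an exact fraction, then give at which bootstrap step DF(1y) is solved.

1 1 9621/10000
2 2 9427/10000
3 3 1847/2000
4 4 558/625
DF(1y) is solved at step 1

step 1 [1y] swap r/1=379/9621: DF=(1 − 379/9621·(0))/(1+379/9621) = 9621/10000 ≈ 0.962100
step 2 [2y] swap r/1=573/19048: DF=(1 − 573/19048·(0.962100))/(1+573/19048) = 9427/10000 ≈ 0.942700
step 3 [3y] swap r/1=765/28283: DF=(1 − 765/28283·(0.962100+0.942700))/(1+765/28283) = 1847/2000 ≈ 0.923500
step 4 [4y] bond c/1=23/400: DF=(4427053/4000000 − 23/400·(0.962100+0.942700+0.923500))/(1+23/400) = 558/625 ≈ 0.892800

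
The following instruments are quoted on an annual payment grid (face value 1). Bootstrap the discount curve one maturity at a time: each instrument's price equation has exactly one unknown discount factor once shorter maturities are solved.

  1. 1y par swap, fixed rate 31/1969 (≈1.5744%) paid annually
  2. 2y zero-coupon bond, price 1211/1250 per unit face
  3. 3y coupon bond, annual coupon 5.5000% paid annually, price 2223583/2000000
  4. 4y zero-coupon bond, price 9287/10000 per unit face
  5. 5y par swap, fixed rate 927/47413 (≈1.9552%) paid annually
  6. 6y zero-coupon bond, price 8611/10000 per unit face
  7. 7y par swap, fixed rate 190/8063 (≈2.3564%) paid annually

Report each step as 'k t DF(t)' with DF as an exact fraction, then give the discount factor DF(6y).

step 1 [1y] swap r/1=31/1969: DF=(1 − 31/1969·(0))/(1+31/1969) = 1969/2000 ≈ 0.984500
step 2 [2y] zero: DF = P = 1211/1250 ≈ 0.968800
step 3 [3y] bond c/1=11/200: DF=(2223583/2000000 − 11/200·(0.984500+0.968800))/(1+11/200) = 119/125 ≈ 0.952000
step 4 [4y] zero: DF = P = 9287/10000 ≈ 0.928700
step 5 [5y] swap r/1=927/47413: DF=(1 − 927/47413·(0.984500+0.968800+0.952000+0.928700))/(1+927/47413) = 9073/10000 ≈ 0.907300
step 6 [6y] zero: DF = P = 8611/10000 ≈ 0.861100
step 7 [7y] swap r/1=190/8063: DF=(1 − 190/8063·(0.984500+0.968800+0.952000+0.928700+0.907300+0.861100))/(1+190/8063) = 106/125 ≈ 0.848000

1 1 1969/2000
2 2 1211/1250
3 3 119/125
4 4 9287/10000
5 5 9073/10000
6 6 8611/10000
7 7 106/125
DF(6y) = 8611/10000 ≈ 0.861100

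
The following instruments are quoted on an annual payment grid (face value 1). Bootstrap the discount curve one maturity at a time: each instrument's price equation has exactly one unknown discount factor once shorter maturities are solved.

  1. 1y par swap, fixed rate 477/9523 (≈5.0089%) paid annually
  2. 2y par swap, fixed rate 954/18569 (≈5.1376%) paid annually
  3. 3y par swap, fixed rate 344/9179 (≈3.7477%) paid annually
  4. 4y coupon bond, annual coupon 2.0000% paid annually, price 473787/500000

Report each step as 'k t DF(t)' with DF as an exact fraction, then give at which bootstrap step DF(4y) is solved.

step 1 [1y] swap r/1=477/9523: DF=(1 − 477/9523·(0))/(1+477/9523) = 9523/10000 ≈ 0.952300
step 2 [2y] swap r/1=954/18569: DF=(1 − 954/18569·(0.952300))/(1+954/18569) = 4523/5000 ≈ 0.904600
step 3 [3y] swap r/1=344/9179: DF=(1 − 344/9179·(0.952300+0.904600))/(1+344/9179) = 1121/1250 ≈ 0.896800
step 4 [4y] bond c/1=1/50: DF=(473787/500000 − 1/50·(0.952300+0.904600+0.896800))/(1+1/50) = 7/8 ≈ 0.875000

1 1 9523/10000
2 2 4523/5000
3 3 1121/1250
4 4 7/8
DF(4y) is solved at step 4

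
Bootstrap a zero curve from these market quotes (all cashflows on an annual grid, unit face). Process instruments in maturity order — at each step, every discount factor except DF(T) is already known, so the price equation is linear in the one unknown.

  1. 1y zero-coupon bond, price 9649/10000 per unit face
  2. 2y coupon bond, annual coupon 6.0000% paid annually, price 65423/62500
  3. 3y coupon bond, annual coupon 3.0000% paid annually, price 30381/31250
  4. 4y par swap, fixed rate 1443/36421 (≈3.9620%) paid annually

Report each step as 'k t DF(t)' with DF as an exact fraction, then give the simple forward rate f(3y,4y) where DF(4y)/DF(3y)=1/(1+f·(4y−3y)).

1 1 9649/10000
2 2 9329/10000
3 3 4443/5000
4 4 8557/10000
f(3y,4y) = ((4443/5000)/(8557/10000) − 1)/(1) = 329/8557 ≈ 3.8448%

step 1 [1y] zero: DF = P = 9649/10000 ≈ 0.964900
step 2 [2y] bond c/1=3/50: DF=(65423/62500 − 3/50·(0.964900))/(1+3/50) = 9329/10000 ≈ 0.932900
step 3 [3y] bond c/1=3/100: DF=(30381/31250 − 3/100·(0.964900+0.932900))/(1+3/100) = 4443/5000 ≈ 0.888600
step 4 [4y] swap r/1=1443/36421: DF=(1 − 1443/36421·(0.964900+0.932900+0.888600))/(1+1443/36421) = 8557/10000 ≈ 0.855700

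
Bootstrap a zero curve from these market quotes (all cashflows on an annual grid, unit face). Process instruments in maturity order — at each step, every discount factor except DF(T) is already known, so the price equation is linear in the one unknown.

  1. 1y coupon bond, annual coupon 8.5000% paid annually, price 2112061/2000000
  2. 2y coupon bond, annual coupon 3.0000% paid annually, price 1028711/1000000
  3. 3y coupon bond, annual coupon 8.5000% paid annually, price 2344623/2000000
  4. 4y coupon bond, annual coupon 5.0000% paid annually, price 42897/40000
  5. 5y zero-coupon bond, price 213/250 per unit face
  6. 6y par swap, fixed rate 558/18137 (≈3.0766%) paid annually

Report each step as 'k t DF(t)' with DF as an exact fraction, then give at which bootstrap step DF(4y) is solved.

1 1 9733/10000
2 2 1213/1250
3 3 4641/5000
4 4 4423/5000
5 5 213/250
6 6 4163/5000
DF(4y) is solved at step 4

step 1 [1y] bond c/1=17/200: DF=(2112061/2000000 − 17/200·(0))/(1+17/200) = 9733/10000 ≈ 0.973300
step 2 [2y] bond c/1=3/100: DF=(1028711/1000000 − 3/100·(0.973300))/(1+3/100) = 1213/1250 ≈ 0.970400
step 3 [3y] bond c/1=17/200: DF=(2344623/2000000 − 17/200·(0.973300+0.970400))/(1+17/200) = 4641/5000 ≈ 0.928200
step 4 [4y] bond c/1=1/20: DF=(42897/40000 − 1/20·(0.973300+0.970400+0.928200))/(1+1/20) = 4423/5000 ≈ 0.884600
step 5 [5y] zero: DF = P = 213/250 ≈ 0.852000
step 6 [6y] swap r/1=558/18137: DF=(1 − 558/18137·(0.973300+0.970400+0.928200+0.884600+0.852000))/(1+558/18137) = 4163/5000 ≈ 0.832600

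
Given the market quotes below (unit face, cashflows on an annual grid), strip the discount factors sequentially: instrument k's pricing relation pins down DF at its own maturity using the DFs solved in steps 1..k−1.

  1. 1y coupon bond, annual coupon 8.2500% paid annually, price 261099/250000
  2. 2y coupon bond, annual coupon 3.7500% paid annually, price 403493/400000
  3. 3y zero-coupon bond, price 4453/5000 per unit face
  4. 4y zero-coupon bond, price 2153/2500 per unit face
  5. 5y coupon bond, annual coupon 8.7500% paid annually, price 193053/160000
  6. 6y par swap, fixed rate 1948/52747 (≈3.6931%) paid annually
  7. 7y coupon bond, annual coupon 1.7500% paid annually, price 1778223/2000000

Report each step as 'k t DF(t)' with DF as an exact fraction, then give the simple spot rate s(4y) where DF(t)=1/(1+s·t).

step 1 [1y] bond c/1=33/400: DF=(261099/250000 − 33/400·(0))/(1+33/400) = 603/625 ≈ 0.964800
step 2 [2y] bond c/1=3/80: DF=(403493/400000 − 3/80·(0.964800))/(1+3/80) = 4687/5000 ≈ 0.937400
step 3 [3y] zero: DF = P = 4453/5000 ≈ 0.890600
step 4 [4y] zero: DF = P = 2153/2500 ≈ 0.861200
step 5 [5y] bond c/1=7/80: DF=(193053/160000 − 7/80·(0.964800+0.937400+0.890600+0.861200))/(1+7/80) = 1631/2000 ≈ 0.815500
step 6 [6y] swap r/1=1948/52747: DF=(1 − 1948/52747·(0.964800+0.937400+0.890600+0.861200+0.815500))/(1+1948/52747) = 2013/2500 ≈ 0.805200
step 7 [7y] bond c/1=7/400: DF=(1778223/2000000 − 7/400·(0.964800+0.937400+0.890600+0.861200+0.815500+0.805200))/(1+7/400) = 7831/10000 ≈ 0.783100

1 1 603/625
2 2 4687/5000
3 3 4453/5000
4 4 2153/2500
5 5 1631/2000
6 6 2013/2500
7 7 7831/10000
s(4y) = (1/(2153/2500) − 1)/(4) = 347/8612 ≈ 4.0293%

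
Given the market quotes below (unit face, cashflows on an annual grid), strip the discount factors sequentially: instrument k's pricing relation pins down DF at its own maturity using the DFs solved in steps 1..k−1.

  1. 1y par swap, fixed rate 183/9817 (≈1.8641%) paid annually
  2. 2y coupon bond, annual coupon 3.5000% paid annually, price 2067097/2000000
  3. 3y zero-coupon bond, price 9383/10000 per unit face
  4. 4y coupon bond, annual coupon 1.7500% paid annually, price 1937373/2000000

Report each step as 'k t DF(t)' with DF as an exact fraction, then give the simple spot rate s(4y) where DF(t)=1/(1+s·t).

step 1 [1y] swap r/1=183/9817: DF=(1 − 183/9817·(0))/(1+183/9817) = 9817/10000 ≈ 0.981700
step 2 [2y] bond c/1=7/200: DF=(2067097/2000000 − 7/200·(0.981700))/(1+7/200) = 4827/5000 ≈ 0.965400
step 3 [3y] zero: DF = P = 9383/10000 ≈ 0.938300
step 4 [4y] bond c/1=7/400: DF=(1937373/2000000 − 7/400·(0.981700+0.965400+0.938300))/(1+7/400) = 564/625 ≈ 0.902400

1 1 9817/10000
2 2 4827/5000
3 3 9383/10000
4 4 564/625
s(4y) = (1/(564/625) − 1)/(4) = 61/2256 ≈ 2.7039%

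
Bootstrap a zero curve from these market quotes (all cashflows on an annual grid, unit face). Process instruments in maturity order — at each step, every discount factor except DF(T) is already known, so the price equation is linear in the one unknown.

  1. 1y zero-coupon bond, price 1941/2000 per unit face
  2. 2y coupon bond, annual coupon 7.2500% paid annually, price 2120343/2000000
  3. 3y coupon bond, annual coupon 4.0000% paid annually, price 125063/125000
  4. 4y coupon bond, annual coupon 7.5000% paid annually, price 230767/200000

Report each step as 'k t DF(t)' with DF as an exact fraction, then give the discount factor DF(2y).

1 1 1941/2000
2 2 9229/10000
3 3 2223/2500
4 4 1099/1250
DF(2y) = 9229/10000 ≈ 0.922900

step 1 [1y] zero: DF = P = 1941/2000 ≈ 0.970500
step 2 [2y] bond c/1=29/400: DF=(2120343/2000000 − 29/400·(0.970500))/(1+29/400) = 9229/10000 ≈ 0.922900
step 3 [3y] bond c/1=1/25: DF=(125063/125000 − 1/25·(0.970500+0.922900))/(1+1/25) = 2223/2500 ≈ 0.889200
step 4 [4y] bond c/1=3/40: DF=(230767/200000 − 3/40·(0.970500+0.922900+0.889200))/(1+3/40) = 1099/1250 ≈ 0.879200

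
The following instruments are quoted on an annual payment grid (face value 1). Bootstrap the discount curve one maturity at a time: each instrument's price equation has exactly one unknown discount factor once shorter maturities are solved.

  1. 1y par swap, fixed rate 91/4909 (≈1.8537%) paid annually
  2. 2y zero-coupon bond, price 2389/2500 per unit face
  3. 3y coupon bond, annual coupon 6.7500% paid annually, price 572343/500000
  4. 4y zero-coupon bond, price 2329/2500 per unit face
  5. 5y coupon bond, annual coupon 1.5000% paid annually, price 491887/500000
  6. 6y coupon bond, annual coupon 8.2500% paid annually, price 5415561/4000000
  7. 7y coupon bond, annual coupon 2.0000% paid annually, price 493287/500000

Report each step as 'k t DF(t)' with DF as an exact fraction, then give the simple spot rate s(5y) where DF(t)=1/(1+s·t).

1 1 4909/5000
2 2 2389/2500
3 3 4749/5000
4 4 2329/2500
5 5 1141/1250
6 6 8901/10000
7 7 857/1000
s(5y) = (1/(1141/1250) − 1)/(5) = 109/5705 ≈ 1.9106%

step 1 [1y] swap r/1=91/4909: DF=(1 − 91/4909·(0))/(1+91/4909) = 4909/5000 ≈ 0.981800
step 2 [2y] zero: DF = P = 2389/2500 ≈ 0.955600
step 3 [3y] bond c/1=27/400: DF=(572343/500000 − 27/400·(0.981800+0.955600))/(1+27/400) = 4749/5000 ≈ 0.949800
step 4 [4y] zero: DF = P = 2329/2500 ≈ 0.931600
step 5 [5y] bond c/1=3/200: DF=(491887/500000 − 3/200·(0.981800+0.955600+0.949800+0.931600))/(1+3/200) = 1141/1250 ≈ 0.912800
step 6 [6y] bond c/1=33/400: DF=(5415561/4000000 − 33/400·(0.981800+0.955600+0.949800+0.931600+0.912800))/(1+33/400) = 8901/10000 ≈ 0.890100
step 7 [7y] bond c/1=1/50: DF=(493287/500000 − 1/50·(0.981800+0.955600+0.949800+0.931600+0.912800+0.890100))/(1+1/50) = 857/1000 ≈ 0.857000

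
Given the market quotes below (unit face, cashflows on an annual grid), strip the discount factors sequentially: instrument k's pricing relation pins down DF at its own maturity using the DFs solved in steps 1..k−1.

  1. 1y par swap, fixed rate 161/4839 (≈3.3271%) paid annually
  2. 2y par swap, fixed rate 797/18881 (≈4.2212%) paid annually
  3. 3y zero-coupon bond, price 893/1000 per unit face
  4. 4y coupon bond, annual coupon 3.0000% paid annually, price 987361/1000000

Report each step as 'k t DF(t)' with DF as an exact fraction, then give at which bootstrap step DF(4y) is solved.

1 1 4839/5000
2 2 9203/10000
3 3 893/1000
4 4 1097/1250
DF(4y) is solved at step 4

step 1 [1y] swap r/1=161/4839: DF=(1 − 161/4839·(0))/(1+161/4839) = 4839/5000 ≈ 0.967800
step 2 [2y] swap r/1=797/18881: DF=(1 − 797/18881·(0.967800))/(1+797/18881) = 9203/10000 ≈ 0.920300
step 3 [3y] zero: DF = P = 893/1000 ≈ 0.893000
step 4 [4y] bond c/1=3/100: DF=(987361/1000000 − 3/100·(0.967800+0.920300+0.893000))/(1+3/100) = 1097/1250 ≈ 0.877600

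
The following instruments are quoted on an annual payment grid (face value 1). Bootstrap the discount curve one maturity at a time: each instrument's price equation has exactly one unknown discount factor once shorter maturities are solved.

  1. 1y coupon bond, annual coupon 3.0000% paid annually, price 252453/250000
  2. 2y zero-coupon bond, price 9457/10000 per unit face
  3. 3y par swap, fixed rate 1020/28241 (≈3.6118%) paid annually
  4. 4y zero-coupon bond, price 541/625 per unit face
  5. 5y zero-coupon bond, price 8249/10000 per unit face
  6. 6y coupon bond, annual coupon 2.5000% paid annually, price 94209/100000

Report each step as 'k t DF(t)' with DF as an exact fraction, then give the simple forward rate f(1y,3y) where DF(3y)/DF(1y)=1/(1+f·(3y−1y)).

step 1 [1y] bond c/1=3/100: DF=(252453/250000 − 3/100·(0))/(1+3/100) = 2451/2500 ≈ 0.980400
step 2 [2y] zero: DF = P = 9457/10000 ≈ 0.945700
step 3 [3y] swap r/1=1020/28241: DF=(1 − 1020/28241·(0.980400+0.945700))/(1+1020/28241) = 449/500 ≈ 0.898000
step 4 [4y] zero: DF = P = 541/625 ≈ 0.865600
step 5 [5y] zero: DF = P = 8249/10000 ≈ 0.824900
step 6 [6y] bond c/1=1/40: DF=(94209/100000 − 1/40·(0.980400+0.945700+0.898000+0.865600+0.824900))/(1+1/40) = 809/1000 ≈ 0.809000

1 1 2451/2500
2 2 9457/10000
3 3 449/500
4 4 541/625
5 5 8249/10000
6 6 809/1000
f(1y,3y) = ((2451/2500)/(449/500) − 1)/(2) = 103/2245 ≈ 4.5880%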